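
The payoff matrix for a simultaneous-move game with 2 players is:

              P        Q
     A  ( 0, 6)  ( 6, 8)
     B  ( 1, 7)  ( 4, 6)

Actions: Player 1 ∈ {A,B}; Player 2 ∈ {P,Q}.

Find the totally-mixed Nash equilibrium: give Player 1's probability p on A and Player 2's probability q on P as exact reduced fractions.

(p,q) = (1/3, 2/3)

P1 indiff ⇒ q·0+(1-q)·6 = q·1+(1-q)·4 ⇒ q(-1) = (1-q)(-2) ⇒ q = 2/3
P2 indiff ⇒ p·6+(1-p)·7 = p·8+(1-p)·6 ⇒ p(-2) = (1-p)(-1) ⇒ p = 1/3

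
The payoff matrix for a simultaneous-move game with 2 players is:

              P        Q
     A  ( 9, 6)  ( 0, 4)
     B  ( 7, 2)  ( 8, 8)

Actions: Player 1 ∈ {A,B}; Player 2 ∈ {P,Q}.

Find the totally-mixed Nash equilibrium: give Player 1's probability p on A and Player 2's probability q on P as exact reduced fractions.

P1 mixes 3/4 on A; P2 mixes 4/5 on P

P1 indiff ⇒ q·9+(1-q)·0 = q·7+(1-q)·8 ⇒ q(2) = (1-q)(8) ⇒ q = 4/5
P2 indiff ⇒ p·6+(1-p)·2 = p·4+(1-p)·8 ⇒ p(2) = (1-p)(6) ⇒ p = 3/4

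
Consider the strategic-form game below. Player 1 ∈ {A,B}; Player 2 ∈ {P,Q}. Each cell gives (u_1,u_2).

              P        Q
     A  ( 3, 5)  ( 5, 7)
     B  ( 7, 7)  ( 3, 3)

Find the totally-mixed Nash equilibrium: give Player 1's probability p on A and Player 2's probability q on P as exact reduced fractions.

P1 indiff ⇒ q·3+(1-q)·5 = q·7+(1-q)·3 ⇒ q(-4) = (1-q)(-2) ⇒ q = 1/3
P2 indiff ⇒ p·5+(1-p)·7 = p·7+(1-p)·3 ⇒ p(-2) = (1-p)(-4) ⇒ p = 2/3

P1 mixes 2/3 on A; P2 mixes 1/3 on P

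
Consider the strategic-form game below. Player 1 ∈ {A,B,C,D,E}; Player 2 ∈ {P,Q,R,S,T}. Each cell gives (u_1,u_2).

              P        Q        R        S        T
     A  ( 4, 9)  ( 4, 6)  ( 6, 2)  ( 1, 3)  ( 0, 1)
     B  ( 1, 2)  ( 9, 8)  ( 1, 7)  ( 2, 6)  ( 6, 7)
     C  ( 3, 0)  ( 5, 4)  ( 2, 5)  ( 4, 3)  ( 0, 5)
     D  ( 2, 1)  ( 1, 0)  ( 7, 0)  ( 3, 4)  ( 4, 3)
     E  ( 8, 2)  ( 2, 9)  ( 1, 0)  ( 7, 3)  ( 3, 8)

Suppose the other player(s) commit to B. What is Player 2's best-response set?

P2 best: {Q}

u_2(P vs B) = 2
u_2(Q vs B) = 8
u_2(R vs B) = 7
u_2(S vs B) = 6
u_2(T vs B) = 7
max payoff 8 at {Q}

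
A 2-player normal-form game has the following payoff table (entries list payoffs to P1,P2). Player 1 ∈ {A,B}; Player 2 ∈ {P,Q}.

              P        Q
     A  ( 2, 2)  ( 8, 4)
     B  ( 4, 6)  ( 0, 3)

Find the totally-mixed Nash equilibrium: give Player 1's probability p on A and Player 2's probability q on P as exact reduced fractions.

P1 indiff ⇒ q·2+(1-q)·8 = q·4+(1-q)·0 ⇒ q(-2) = (1-q)(-8) ⇒ q = 4/5
P2 indiff ⇒ p·2+(1-p)·6 = p·4+(1-p)·3 ⇒ p(-2) = (1-p)(-3) ⇒ p = 3/5

P1 mixes 3/5 on A; P2 mixes 4/5 on P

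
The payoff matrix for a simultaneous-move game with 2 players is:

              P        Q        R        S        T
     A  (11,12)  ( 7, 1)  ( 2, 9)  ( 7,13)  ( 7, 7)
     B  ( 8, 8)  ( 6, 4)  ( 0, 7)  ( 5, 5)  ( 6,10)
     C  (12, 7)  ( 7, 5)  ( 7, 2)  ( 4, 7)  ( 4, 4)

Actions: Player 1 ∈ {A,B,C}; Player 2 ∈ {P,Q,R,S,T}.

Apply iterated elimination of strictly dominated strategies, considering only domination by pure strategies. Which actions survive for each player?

P1 drop B (A beats it: P:11>8 Q:7>6 R:2>0 S:7>5 T:7>6)
P2 drop Q (P beats it: A:12>1 C:7>5)
P2 drop R (P beats it: A:12>9 C:7>2)
P2 drop T (P beats it: A:12>7 C:7>4)
P1→{A,C} P2→{P,S}

Survivors P1:{A,C} P2:{P,S}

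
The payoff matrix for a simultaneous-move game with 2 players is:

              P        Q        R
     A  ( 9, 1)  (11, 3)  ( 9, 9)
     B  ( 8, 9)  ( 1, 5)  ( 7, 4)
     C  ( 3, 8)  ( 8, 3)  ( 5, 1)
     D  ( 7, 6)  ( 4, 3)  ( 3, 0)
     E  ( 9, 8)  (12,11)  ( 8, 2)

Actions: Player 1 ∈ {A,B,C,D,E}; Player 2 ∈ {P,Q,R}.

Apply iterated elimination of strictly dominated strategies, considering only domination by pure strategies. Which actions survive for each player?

IESDS → P1:{A,E} P2:{Q,R}

P1 drop B (A beats it: P:9>8 Q:11>1 R:9>7)
P1 drop C (A beats it: P:9>3 Q:11>8 R:9>5)
P1 drop D (A beats it: P:9>7 Q:11>4 R:9>3)
P2 drop P (Q beats it: A:3>1 E:11>8)
P1→{A,E} P2→{Q,R}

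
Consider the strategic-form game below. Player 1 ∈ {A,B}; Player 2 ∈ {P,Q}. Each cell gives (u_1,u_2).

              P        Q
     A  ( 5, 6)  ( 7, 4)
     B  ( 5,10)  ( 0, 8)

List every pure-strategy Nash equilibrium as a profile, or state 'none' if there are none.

PSNE = {(A,P), (B,P)}

(A,P): NE
(A,Q): not NE [P2→P gives 6>4]
(B,P): NE
(B,Q): not NE [P1→A gives 7>0; P2→P gives 10>8]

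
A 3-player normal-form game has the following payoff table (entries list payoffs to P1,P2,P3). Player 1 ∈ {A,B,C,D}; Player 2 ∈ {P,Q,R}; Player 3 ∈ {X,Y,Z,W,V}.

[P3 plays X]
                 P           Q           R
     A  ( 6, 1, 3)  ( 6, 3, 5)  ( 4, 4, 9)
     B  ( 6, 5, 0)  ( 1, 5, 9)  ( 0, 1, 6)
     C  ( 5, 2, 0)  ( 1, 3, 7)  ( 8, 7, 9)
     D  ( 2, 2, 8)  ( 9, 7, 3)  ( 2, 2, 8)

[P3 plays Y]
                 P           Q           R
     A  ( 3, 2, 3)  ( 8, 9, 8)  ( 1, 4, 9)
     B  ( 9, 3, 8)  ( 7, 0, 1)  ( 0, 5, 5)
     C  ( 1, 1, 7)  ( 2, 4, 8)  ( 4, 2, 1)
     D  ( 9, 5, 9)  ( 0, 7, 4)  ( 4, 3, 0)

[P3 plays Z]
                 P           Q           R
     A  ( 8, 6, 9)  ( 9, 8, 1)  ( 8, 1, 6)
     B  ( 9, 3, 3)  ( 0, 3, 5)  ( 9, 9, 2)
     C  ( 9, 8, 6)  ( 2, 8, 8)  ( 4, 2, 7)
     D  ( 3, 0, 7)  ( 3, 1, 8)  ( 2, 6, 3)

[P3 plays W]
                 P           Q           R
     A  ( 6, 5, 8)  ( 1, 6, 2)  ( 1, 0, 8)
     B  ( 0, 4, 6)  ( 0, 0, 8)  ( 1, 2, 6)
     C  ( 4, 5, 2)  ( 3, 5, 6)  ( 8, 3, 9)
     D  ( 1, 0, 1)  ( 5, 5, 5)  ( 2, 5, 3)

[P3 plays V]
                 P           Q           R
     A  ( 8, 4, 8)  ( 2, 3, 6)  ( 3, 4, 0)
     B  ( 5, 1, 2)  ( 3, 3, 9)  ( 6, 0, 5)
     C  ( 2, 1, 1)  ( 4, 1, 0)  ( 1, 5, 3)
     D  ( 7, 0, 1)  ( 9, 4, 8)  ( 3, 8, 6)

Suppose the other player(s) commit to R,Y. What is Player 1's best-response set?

argmax u_1 = {C,D}

u_1(A vs R,Y) = 1
u_1(B vs R,Y) = 0
u_1(C vs R,Y) = 4
u_1(D vs R,Y) = 4
max payoff 4 at {C,D}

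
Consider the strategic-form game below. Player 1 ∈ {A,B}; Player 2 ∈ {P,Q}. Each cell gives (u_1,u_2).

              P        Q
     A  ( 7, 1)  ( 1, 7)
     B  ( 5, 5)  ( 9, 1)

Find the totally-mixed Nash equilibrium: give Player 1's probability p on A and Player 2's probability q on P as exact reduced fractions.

(p,q) = (2/5, 4/5)

P1 indiff ⇒ q·7+(1-q)·1 = q·5+(1-q)·9 ⇒ q(2) = (1-q)(8) ⇒ q = 4/5
P2 indiff ⇒ p·1+(1-p)·5 = p·7+(1-p)·1 ⇒ p(-6) = (1-p)(-4) ⇒ p = 2/5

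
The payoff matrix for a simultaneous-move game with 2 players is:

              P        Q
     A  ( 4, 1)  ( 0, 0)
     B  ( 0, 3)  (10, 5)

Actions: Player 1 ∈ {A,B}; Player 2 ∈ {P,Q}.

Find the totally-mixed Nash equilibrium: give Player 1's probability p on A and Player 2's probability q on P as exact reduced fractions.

P1 mixes 2/3 on A; P2 mixes 5/7 on P

P1 indiff ⇒ q·4+(1-q)·0 = q·0+(1-q)·10 ⇒ q(4) = (1-q)(10) ⇒ q = 5/7
P2 indiff ⇒ p·1+(1-p)·3 = p·0+(1-p)·5 ⇒ p(1) = (1-p)(2) ⇒ p = 2/3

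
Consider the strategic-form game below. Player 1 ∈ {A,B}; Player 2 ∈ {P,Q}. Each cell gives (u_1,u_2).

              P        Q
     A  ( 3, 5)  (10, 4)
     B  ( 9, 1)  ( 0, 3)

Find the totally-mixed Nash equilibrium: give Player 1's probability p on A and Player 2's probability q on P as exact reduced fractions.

(p,q) = (2/3, 5/8)

P1 indiff ⇒ q·3+(1-q)·10 = q·9+(1-q)·0 ⇒ q(-6) = (1-q)(-10) ⇒ q = 5/8
P2 indiff ⇒ p·5+(1-p)·1 = p·4+(1-p)·3 ⇒ p(1) = (1-p)(2) ⇒ p = 2/3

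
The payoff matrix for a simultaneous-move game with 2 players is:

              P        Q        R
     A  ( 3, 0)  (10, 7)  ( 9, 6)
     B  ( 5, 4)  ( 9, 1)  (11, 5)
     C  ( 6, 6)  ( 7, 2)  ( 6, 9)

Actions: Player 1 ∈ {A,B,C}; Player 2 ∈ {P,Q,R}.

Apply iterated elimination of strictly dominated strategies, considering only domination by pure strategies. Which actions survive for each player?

P2 drop P (R beats it: A:6>0 B:5>4 C:9>6)
P1 drop C (A beats it: Q:10>7 R:9>6)
P1→{A,B} P2→{Q,R}

Remaining: P1:{A,B} P2:{Q,R}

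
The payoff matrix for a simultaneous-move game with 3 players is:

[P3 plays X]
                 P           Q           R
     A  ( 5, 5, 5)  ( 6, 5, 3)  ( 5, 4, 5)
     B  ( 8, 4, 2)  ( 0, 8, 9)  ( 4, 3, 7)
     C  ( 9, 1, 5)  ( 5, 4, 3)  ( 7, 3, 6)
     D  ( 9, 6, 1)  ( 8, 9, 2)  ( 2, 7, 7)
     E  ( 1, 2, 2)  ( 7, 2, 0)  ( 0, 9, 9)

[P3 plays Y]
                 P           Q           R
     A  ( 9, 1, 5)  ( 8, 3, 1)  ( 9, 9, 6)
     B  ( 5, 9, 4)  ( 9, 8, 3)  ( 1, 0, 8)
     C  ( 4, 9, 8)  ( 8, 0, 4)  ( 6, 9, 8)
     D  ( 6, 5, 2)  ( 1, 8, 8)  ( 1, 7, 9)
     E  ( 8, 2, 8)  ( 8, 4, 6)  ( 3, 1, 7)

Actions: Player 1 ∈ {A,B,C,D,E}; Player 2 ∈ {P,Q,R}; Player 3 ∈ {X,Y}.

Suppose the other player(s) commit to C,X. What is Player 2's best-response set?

P2 best: {Q}

u_2(P vs C,X) = 1
u_2(Q vs C,X) = 4
u_2(R vs C,X) = 3
max payoff 4 at {Q}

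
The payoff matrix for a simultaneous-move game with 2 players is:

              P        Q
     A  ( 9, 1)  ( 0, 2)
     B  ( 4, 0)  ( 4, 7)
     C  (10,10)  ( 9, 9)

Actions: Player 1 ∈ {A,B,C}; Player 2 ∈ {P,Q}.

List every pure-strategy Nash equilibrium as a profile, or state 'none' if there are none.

PSNE = {(C,P)}

(A,P): not NE [P1→C gives 10>9; P2→Q gives 2>1]
(A,Q): not NE [P1→C gives 9>0]
(B,P): not NE [P1→C gives 10>4; P2→Q gives 7>0]
(B,Q): not NE [P1→C gives 9>4]
(C,P): NE
(C,Q): not NE [P2→P gives 10>9]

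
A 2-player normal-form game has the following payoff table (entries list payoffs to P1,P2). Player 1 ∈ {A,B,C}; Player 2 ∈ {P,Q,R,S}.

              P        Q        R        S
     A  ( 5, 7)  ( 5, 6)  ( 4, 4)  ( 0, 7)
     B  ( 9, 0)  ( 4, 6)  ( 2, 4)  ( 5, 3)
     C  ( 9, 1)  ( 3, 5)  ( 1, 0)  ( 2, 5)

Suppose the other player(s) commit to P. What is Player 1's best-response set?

BR_1 = {B,C}

u_1(A vs P) = 5
u_1(B vs P) = 9
u_1(C vs P) = 9
max payoff 9 at {B,C}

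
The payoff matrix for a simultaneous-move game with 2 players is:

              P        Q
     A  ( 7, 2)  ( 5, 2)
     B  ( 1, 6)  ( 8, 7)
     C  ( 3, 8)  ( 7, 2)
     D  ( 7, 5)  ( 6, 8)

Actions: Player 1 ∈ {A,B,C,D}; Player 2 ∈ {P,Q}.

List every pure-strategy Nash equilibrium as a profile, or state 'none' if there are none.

PSNE = {(A,P), (B,Q)}

(A,P): NE
(A,Q): not NE [P1→B gives 8>5]
(B,P): not NE [P1→D gives 7>1; P2→Q gives 7>6]
(B,Q): NE
(C,P): not NE [P1→D gives 7>3]
(C,Q): not NE [P1→B gives 8>7; P2→P gives 8>2]
(D,P): not NE [P2→Q gives 8>5]
(D,Q): not NE [P1→B gives 8>6]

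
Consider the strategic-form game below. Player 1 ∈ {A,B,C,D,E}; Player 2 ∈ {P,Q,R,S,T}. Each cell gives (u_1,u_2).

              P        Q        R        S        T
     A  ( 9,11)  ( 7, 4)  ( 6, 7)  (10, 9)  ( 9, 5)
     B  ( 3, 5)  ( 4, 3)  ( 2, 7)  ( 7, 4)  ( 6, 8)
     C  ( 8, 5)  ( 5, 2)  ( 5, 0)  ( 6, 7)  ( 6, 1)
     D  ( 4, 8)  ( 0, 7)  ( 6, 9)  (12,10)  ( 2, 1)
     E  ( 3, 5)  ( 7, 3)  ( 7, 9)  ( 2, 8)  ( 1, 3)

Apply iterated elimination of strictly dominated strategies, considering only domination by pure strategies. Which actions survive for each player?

Remaining: P1:{A,D,E} P2:{P,R,S}

P1 drop B (A beats it: P:9>3 Q:7>4 R:6>2 S:10>7 T:9>6)
P1 drop C (A beats it: P:9>8 Q:7>5 R:6>5 S:10>6 T:9>6)
P2 drop Q (P beats it: A:11>4 D:8>7 E:5>3)
P2 drop T (P beats it: A:11>5 D:8>1 E:5>3)
P1→{A,D,E} P2→{P,R,S}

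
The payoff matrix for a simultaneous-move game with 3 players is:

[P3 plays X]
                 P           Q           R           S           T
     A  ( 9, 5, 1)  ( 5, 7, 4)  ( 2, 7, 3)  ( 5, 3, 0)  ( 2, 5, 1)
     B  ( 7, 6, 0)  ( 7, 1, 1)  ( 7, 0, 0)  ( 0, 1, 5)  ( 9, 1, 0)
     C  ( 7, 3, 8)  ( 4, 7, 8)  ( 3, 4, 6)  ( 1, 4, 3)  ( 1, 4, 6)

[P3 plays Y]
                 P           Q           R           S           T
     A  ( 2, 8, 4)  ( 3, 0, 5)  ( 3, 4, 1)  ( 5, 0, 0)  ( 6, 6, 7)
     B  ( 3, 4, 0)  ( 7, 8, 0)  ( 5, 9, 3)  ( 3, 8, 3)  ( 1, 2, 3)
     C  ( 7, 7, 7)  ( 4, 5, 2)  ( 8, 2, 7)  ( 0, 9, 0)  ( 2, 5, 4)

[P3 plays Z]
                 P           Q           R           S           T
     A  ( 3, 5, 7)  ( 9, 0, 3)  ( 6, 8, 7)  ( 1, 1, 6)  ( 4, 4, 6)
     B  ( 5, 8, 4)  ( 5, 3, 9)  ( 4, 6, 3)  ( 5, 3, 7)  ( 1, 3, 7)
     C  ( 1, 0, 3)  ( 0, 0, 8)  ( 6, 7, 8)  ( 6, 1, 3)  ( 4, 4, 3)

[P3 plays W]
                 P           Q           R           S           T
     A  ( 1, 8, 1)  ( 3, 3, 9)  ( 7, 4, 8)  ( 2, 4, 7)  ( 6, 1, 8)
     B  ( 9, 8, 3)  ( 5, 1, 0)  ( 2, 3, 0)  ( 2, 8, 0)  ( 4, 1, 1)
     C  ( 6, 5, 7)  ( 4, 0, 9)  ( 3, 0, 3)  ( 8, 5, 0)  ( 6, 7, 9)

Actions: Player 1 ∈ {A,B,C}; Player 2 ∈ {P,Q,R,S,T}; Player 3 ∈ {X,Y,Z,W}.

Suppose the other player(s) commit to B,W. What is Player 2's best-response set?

u_2(P vs B,W) = 8
u_2(Q vs B,W) = 1
u_2(R vs B,W) = 3
u_2(S vs B,W) = 8
u_2(T vs B,W) = 1
max payoff 8 at {P,S}

BR_2 = {P,S}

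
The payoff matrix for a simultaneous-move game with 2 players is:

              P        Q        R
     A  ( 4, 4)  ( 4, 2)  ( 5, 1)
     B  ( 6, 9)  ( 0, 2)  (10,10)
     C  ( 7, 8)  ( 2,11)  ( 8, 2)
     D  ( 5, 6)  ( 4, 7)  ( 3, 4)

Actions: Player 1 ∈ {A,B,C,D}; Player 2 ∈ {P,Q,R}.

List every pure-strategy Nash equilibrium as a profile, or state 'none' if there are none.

NE set: (B,R), (D,Q)

(A,P): not NE [P1→C gives 7>4]
(A,Q): not NE [P2→P gives 4>2]
(A,R): not NE [P1→B gives 10>5; P2→P gives 4>1]
(B,P): not NE [P1→C gives 7>6; P2→R gives 10>9]
(B,Q): not NE [P1→D gives 4>0; P2→R gives 10>2]
(B,R): NE
(C,P): not NE [P2→Q gives 11>8]
(C,Q): not NE [P1→D gives 4>2]
(C,R): not NE [P1→B gives 10>8; P2→Q gives 11>2]
(D,P): not NE [P1→C gives 7>5; P2→Q gives 7>6]
(D,Q): NE
(D,R): not NE [P1→B gives 10>3; P2→Q gives 7>4]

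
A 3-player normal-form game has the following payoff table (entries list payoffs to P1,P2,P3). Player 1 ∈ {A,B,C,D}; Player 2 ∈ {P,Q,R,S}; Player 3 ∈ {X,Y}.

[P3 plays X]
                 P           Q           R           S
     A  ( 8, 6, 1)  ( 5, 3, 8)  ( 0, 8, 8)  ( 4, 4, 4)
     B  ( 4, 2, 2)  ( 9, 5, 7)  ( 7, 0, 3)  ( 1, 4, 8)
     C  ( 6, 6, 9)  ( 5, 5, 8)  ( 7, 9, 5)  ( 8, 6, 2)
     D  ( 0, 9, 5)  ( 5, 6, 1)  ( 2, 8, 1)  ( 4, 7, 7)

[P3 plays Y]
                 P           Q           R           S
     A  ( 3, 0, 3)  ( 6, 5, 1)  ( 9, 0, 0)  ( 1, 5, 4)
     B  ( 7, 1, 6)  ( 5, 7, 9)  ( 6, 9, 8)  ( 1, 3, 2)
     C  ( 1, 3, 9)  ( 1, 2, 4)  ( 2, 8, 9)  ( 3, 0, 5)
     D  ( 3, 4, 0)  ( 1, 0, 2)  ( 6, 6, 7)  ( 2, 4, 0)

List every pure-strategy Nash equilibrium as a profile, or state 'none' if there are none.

Equilibria: none

(A,P,X): not NE [P2→R gives 8>6; P3→Y gives 3>1]
(A,P,Y): not NE [P1→B gives 7>3; P2→S gives 5>0]
(A,Q,X): not NE [P1→B gives 9>5; P2→R gives 8>3]
(A,Q,Y): not NE [P3→X gives 8>1]
(A,R,X): not NE [P1→C gives 7>0]
(A,R,Y): not NE [P2→S gives 5>0; P3→X gives 8>0]
(A,S,X): not NE [P1→C gives 8>4; P2→R gives 8>4]
(A,S,Y): not NE [P1→C gives 3>1]
(B,P,X): not NE [P1→A gives 8>4; P2→Q gives 5>2; P3→Y gives 6>2]
(B,P,Y): not NE [P2→R gives 9>1]
(B,Q,X): not NE [P3→Y gives 9>7]
(B,Q,Y): not NE [P1→A gives 6>5; P2→R gives 9>7]
(B,R,X): not NE [P2→Q gives 5>0; P3→Y gives 8>3]
(B,R,Y): not NE [P1→A gives 9>6]
(B,S,X): not NE [P1→C gives 8>1; P2→Q gives 5>4]
(B,S,Y): not NE [P1→C gives 3>1; P2→R gives 9>3; P3→X gives 8>2]
(C,P,X): not NE [P1→A gives 8>6; P2→R gives 9>6]
(C,P,Y): not NE [P1→B gives 7>1; P2→R gives 8>3]
(C,Q,X): not NE [P1→B gives 9>5; P2→R gives 9>5]
(C,Q,Y): not NE [P1→A gives 6>1; P2→R gives 8>2; P3→X gives 8>4]
(C,R,X): not NE [P3→Y gives 9>5]
(C,R,Y): not NE [P1→A gives 9>2]
(C,S,X): not NE [P2→R gives 9>6; P3→Y gives 5>2]
(C,S,Y): not NE [P2→R gives 8>0]
(D,P,X): not NE [P1→A gives 8>0]
(D,P,Y): not NE [P1→B gives 7>3; P2→R gives 6>4; P3→X gives 5>0]
(D,Q,X): not NE [P1→B gives 9>5; P2→P gives 9>6; P3→Y gives 2>1]
(D,Q,Y): not NE [P1→A gives 6>1; P2→R gives 6>0]
(D,R,X): not NE [P1→C gives 7>2; P2→P gives 9>8; P3→Y gives 7>1]
(D,R,Y): not NE [P1→A gives 9>6]
(D,S,X): not NE [P1→C gives 8>4; P2→P gives 9>7]
(D,S,Y): not NE [P1→C gives 3>2; P2→R gives 6>4; P3→X gives 7>0]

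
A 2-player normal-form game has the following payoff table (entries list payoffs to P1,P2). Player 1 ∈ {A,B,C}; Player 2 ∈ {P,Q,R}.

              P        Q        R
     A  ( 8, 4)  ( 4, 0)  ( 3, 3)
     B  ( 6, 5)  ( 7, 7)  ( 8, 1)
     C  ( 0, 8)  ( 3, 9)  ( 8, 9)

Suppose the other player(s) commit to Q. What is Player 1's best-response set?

P1 best: {B}

u_1(A vs Q) = 4
u_1(B vs Q) = 7
u_1(C vs Q) = 3
max payoff 7 at {B}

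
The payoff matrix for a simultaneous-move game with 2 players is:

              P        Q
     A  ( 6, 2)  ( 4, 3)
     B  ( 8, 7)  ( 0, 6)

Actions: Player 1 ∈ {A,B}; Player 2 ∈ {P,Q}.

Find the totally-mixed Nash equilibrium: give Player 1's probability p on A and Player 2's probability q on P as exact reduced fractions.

P1 indiff ⇒ q·6+(1-q)·4 = q·8+(1-q)·0 ⇒ q(-2) = (1-q)(-4) ⇒ q = 2/3
P2 indiff ⇒ p·2+(1-p)·7 = p·3+(1-p)·6 ⇒ p(-1) = (1-p)(-1) ⇒ p = 1/2

(p,q) = (1/2, 2/3)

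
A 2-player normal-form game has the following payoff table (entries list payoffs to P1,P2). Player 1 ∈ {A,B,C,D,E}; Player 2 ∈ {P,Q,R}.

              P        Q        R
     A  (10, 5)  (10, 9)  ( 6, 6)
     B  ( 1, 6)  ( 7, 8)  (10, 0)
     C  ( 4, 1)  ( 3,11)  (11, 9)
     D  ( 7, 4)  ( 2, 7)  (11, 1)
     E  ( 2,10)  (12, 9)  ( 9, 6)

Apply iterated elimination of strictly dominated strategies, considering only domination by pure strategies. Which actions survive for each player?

P2 drop R (Q beats it: A:9>6 B:8>0 C:11>9 D:7>1 E:9>6)
P1 drop B (A beats it: P:10>1 Q:10>7)
P1 drop C (A beats it: P:10>4 Q:10>3)
P1 drop D (A beats it: P:10>7 Q:10>2)
P1→{A,E} P2→{P,Q}

Remaining: P1:{A,E} P2:{P,Q}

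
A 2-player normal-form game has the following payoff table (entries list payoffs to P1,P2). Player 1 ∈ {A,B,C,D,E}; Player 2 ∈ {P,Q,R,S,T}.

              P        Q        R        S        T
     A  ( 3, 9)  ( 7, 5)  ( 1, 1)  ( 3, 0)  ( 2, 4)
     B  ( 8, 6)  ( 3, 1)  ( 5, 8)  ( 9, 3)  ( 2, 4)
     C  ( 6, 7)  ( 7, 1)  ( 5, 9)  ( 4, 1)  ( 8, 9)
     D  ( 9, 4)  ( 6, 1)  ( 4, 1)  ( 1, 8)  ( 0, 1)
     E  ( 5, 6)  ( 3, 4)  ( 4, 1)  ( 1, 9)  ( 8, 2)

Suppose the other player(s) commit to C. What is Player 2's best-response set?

BR_2 = {R,T}

u_2(P vs C) = 7
u_2(Q vs C) = 1
u_2(R vs C) = 9
u_2(S vs C) = 1
u_2(T vs C) = 9
max payoff 9 at {R,T}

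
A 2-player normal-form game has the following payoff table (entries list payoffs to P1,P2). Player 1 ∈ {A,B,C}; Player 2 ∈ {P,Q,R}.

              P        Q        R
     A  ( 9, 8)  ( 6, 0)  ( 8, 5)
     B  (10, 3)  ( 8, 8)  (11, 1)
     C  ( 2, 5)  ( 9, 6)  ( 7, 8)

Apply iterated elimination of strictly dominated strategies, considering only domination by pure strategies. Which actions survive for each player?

Survivors P1:{B,C} P2:{Q,R}

P1 drop A (B beats it: P:10>9 Q:8>6 R:11>8)
P2 drop P (Q beats it: B:8>3 C:6>5)
P1→{B,C} P2→{Q,R}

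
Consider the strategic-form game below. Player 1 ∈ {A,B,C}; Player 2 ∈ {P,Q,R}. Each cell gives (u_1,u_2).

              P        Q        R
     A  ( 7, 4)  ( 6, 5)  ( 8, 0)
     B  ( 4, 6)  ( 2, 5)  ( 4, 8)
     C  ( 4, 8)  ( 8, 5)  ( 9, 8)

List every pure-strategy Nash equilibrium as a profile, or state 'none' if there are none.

(A,P): not NE [P2→Q gives 5>4]
(A,Q): not NE [P1→C gives 8>6]
(A,R): not NE [P1→C gives 9>8; P2→Q gives 5>0]
(B,P): not NE [P1→A gives 7>4; P2→R gives 8>6]
(B,Q): not NE [P1→C gives 8>2; P2→R gives 8>5]
(B,R): not NE [P1→C gives 9>4]
(C,P): not NE [P1→A gives 7>4]
(C,Q): not NE [P2→R gives 8>5]
(C,R): NE

NE set: (C,R)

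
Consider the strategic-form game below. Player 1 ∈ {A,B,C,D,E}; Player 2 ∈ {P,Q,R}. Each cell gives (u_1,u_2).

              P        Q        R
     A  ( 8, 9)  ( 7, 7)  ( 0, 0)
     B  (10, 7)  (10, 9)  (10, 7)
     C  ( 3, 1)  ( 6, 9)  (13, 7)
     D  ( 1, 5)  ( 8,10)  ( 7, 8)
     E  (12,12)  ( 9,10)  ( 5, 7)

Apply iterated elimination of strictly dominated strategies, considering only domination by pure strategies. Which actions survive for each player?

P1 drop A (B beats it: P:10>8 Q:10>7 R:10>0)
P1 drop D (B beats it: P:10>1 Q:10>8 R:10>7)
P2 drop R (Q beats it: B:9>7 C:9>7 E:10>7)
P1 drop C (B beats it: P:10>3 Q:10>6)
P1→{B,E} P2→{P,Q}

Survivors P1:{B,E} P2:{P,Q}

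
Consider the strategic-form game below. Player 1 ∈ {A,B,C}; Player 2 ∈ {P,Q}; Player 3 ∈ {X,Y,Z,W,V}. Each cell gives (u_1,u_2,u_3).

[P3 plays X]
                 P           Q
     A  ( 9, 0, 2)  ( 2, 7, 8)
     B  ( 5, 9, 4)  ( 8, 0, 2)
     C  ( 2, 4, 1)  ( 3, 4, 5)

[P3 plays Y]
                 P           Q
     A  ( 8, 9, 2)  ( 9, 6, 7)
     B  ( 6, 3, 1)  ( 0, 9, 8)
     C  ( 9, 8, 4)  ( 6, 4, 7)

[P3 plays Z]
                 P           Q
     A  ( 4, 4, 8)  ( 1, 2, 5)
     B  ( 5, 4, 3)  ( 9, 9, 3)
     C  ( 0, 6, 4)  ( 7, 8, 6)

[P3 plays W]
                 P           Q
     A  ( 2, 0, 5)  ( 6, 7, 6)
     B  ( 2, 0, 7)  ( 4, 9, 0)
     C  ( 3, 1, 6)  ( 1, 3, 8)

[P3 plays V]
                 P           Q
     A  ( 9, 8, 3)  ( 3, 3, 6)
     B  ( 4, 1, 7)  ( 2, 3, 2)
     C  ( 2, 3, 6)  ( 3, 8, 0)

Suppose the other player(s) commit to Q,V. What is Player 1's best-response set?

P1 best: {A,C}

u_1(A vs Q,V) = 3
u_1(B vs Q,V) = 2
u_1(C vs Q,V) = 3
max payoff 3 at {A,C}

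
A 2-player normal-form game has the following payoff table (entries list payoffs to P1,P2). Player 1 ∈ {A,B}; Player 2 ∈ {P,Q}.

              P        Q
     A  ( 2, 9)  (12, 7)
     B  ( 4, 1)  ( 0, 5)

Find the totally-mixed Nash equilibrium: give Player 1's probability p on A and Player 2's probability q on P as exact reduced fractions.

P1 indiff ⇒ q·2+(1-q)·12 = q·4+(1-q)·0 ⇒ q(-2) = (1-q)(-12) ⇒ q = 6/7
P2 indiff ⇒ p·9+(1-p)·1 = p·7+(1-p)·5 ⇒ p(2) = (1-p)(4) ⇒ p = 2/3

p=2/3, q=6/7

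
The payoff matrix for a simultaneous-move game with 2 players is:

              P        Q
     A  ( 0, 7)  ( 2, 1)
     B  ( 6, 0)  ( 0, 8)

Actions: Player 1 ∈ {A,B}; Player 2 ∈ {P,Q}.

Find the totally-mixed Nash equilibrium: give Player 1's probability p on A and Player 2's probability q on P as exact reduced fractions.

P1 mixes 4/7 on A; P2 mixes 1/4 on P

P1 indiff ⇒ q·0+(1-q)·2 = q·6+(1-q)·0 ⇒ q(-6) = (1-q)(-2) ⇒ q = 1/4
P2 indiff ⇒ p·7+(1-p)·0 = p·1+(1-p)·8 ⇒ p(6) = (1-p)(8) ⇒ p = 4/7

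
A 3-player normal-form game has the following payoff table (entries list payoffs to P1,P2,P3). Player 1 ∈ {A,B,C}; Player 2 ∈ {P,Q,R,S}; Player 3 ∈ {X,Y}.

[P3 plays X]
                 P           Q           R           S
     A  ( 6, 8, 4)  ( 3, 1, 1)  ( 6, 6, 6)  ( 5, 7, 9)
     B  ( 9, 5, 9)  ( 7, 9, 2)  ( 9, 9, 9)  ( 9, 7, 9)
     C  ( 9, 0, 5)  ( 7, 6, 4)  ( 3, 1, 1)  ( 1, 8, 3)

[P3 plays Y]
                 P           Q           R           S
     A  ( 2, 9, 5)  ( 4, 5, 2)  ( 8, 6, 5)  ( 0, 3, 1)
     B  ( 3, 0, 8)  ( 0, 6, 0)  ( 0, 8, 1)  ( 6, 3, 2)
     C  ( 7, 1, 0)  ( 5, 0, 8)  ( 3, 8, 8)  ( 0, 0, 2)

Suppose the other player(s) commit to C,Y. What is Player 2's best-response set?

u_2(P vs C,Y) = 1
u_2(Q vs C,Y) = 0
u_2(R vs C,Y) = 8
u_2(S vs C,Y) = 0
max payoff 8 at {R}

argmax u_2 = {R}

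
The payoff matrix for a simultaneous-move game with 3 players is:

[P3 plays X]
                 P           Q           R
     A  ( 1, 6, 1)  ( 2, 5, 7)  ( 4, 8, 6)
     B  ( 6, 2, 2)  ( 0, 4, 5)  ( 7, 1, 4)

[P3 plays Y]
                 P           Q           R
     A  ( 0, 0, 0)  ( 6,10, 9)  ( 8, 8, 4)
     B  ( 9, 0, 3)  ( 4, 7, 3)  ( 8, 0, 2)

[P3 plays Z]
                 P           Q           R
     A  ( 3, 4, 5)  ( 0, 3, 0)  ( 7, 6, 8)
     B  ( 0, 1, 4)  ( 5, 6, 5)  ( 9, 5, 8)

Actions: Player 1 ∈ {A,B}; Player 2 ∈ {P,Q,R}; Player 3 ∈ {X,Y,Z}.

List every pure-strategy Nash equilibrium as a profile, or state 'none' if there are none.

(A,P,X): not NE [P1→B gives 6>1; P2→R gives 8>6; P3→Z gives 5>1]
(A,P,Y): not NE [P1→B gives 9>0; P2→Q gives 10>0; P3→Z gives 5>0]
(A,P,Z): not NE [P2→R gives 6>4]
(A,Q,X): not NE [P2→R gives 8>5; P3→Y gives 9>7]
(A,Q,Y): NE
(A,Q,Z): not NE [P1→B gives 5>0; P2→R gives 6>3; P3→Y gives 9>0]
(A,R,X): not NE [P1→B gives 7>4; P3→Z gives 8>6]
(A,R,Y): not NE [P2→Q gives 10>8; P3→Z gives 8>4]
(A,R,Z): not NE [P1→B gives 9>7]
(B,P,X): not NE [P2→Q gives 4>2; P3→Z gives 4>2]
(B,P,Y): not NE [P2→Q gives 7>0; P3→Z gives 4>3]
(B,P,Z): not NE [P1→A gives 3>0; P2→Q gives 6>1]
(B,Q,X): not NE [P1→A gives 2>0]
(B,Q,Y): not NE [P1→A gives 6>4; P3→Z gives 5>3]
(B,Q,Z): NE
(B,R,X): not NE [P2→Q gives 4>1; P3→Z gives 8>4]
(B,R,Y): not NE [P2→Q gives 7>0; P3→Z gives 8>2]
(B,R,Z): not NE [P2→Q gives 6>5]

PSNE = {(A,Q,Y), (B,Q,Z)}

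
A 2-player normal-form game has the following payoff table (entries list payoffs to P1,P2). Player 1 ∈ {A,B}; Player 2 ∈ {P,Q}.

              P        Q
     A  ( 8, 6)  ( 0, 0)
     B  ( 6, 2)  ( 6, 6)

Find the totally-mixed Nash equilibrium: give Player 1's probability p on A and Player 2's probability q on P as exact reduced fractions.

P1 indiff ⇒ q·8+(1-q)·0 = q·6+(1-q)·6 ⇒ q(2) = (1-q)(6) ⇒ q = 3/4
P2 indiff ⇒ p·6+(1-p)·2 = p·0+(1-p)·6 ⇒ p(6) = (1-p)(4) ⇒ p = 2/5

p=2/5, q=3/4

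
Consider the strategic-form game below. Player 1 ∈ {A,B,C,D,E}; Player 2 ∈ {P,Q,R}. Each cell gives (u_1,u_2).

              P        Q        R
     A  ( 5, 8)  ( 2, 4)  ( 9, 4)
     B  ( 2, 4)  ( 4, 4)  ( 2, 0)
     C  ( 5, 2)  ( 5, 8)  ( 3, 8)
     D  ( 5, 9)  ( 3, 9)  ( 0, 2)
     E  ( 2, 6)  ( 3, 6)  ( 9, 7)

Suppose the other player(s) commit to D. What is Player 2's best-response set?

u_2(P vs D) = 9
u_2(Q vs D) = 9
u_2(R vs D) = 2
max payoff 9 at {P,Q}

BR_2 = {P,Q}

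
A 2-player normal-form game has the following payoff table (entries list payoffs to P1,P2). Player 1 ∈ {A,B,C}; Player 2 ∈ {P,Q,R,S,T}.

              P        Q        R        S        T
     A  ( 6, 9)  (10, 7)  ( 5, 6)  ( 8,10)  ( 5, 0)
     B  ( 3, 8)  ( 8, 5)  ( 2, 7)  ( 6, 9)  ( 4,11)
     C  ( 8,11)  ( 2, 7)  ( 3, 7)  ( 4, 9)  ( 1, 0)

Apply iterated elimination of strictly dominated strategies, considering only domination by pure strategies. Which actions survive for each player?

P1 drop B (A beats it: P:6>3 Q:10>8 R:5>2 S:8>6 T:5>4)
P2 drop Q (P beats it: A:9>7 C:11>7)
P2 drop R (P beats it: A:9>6 C:11>7)
P2 drop T (P beats it: A:9>0 C:11>0)
P1→{A,C} P2→{P,S}

Survivors P1:{A,C} P2:{P,S}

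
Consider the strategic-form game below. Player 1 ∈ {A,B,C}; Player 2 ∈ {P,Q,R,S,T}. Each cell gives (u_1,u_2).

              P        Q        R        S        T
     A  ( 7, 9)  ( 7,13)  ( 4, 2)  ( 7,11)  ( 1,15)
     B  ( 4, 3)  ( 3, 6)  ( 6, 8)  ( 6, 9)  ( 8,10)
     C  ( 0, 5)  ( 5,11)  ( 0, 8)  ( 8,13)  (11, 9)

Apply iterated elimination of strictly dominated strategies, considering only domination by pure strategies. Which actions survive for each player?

IESDS → P1:{A,C} P2:{Q,S,T}

P2 drop P (Q beats it: A:13>9 B:6>3 C:11>5)
P2 drop R (S beats it: A:11>2 B:9>8 C:13>8)
P1 drop B (C beats it: Q:5>3 S:8>6 T:11>8)
P1→{A,C} P2→{Q,S,T}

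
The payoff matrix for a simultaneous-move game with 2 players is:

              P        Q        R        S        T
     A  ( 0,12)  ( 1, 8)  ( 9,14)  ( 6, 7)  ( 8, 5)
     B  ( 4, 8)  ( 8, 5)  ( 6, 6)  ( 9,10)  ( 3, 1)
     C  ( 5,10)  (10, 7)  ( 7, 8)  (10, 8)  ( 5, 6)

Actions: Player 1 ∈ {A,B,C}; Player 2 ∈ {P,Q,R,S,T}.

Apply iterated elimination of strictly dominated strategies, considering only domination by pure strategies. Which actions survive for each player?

Remaining: P1:{A,C} P2:{P,R}

P1 drop B (C beats it: P:5>4 Q:10>8 R:7>6 S:10>9 T:5>3)
P2 drop Q (P beats it: A:12>8 C:10>7)
P2 drop S (P beats it: A:12>7 C:10>8)
P2 drop T (P beats it: A:12>5 C:10>6)
P1→{A,C} P2→{P,R}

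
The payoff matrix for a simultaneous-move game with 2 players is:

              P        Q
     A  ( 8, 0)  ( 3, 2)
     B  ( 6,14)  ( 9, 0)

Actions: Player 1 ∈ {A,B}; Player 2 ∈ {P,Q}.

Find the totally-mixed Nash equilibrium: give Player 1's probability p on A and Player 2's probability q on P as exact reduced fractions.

P1 indiff ⇒ q·8+(1-q)·3 = q·6+(1-q)·9 ⇒ q(2) = (1-q)(6) ⇒ q = 3/4
P2 indiff ⇒ p·0+(1-p)·14 = p·2+(1-p)·0 ⇒ p(-2) = (1-p)(-14) ⇒ p = 7/8

P1 mixes 7/8 on A; P2 mixes 3/4 on P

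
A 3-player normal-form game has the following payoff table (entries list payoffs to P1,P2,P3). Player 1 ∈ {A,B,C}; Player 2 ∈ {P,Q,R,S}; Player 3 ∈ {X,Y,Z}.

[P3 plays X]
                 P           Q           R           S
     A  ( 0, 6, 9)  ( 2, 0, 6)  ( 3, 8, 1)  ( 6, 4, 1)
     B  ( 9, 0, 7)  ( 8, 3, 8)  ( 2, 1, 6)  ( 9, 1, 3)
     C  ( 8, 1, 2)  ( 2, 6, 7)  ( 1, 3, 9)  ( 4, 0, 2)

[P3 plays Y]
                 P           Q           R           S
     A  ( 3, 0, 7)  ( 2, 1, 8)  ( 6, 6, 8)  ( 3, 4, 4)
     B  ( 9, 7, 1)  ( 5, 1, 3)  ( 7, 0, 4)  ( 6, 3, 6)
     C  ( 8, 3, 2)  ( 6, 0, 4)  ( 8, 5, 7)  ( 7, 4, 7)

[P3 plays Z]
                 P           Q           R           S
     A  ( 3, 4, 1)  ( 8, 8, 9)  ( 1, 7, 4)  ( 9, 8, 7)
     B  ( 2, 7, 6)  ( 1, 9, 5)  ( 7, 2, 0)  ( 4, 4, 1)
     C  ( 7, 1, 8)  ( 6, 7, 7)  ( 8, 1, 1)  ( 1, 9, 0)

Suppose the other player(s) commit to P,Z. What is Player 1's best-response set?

P1 best: {C}

u_1(A vs P,Z) = 3
u_1(B vs P,Z) = 2
u_1(C vs P,Z) = 7
max payoff 7 at {C}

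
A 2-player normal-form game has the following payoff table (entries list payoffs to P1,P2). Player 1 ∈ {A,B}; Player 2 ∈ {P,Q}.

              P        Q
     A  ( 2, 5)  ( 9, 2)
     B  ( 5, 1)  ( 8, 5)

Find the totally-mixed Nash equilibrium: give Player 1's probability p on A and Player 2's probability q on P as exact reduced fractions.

(p,q) = (4/7, 1/4)

P1 indiff ⇒ q·2+(1-q)·9 = q·5+(1-q)·8 ⇒ q(-3) = (1-q)(-1) ⇒ q = 1/4
P2 indiff ⇒ p·5+(1-p)·1 = p·2+(1-p)·5 ⇒ p(3) = (1-p)(4) ⇒ p = 4/7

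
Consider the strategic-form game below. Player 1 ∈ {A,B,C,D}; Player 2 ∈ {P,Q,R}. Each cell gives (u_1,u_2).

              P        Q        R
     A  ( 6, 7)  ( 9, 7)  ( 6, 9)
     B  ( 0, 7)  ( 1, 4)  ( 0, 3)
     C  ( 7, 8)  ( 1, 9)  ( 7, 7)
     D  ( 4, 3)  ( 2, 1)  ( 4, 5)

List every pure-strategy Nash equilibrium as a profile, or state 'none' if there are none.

(A,P): not NE [P1→C gives 7>6; P2→R gives 9>7]
(A,Q): not NE [P2→R gives 9>7]
(A,R): not NE [P1→C gives 7>6]
(B,P): not NE [P1→C gives 7>0]
(B,Q): not NE [P1→A gives 9>1; P2→P gives 7>4]
(B,R): not NE [P1→C gives 7>0; P2→P gives 7>3]
(C,P): not NE [P2→Q gives 9>8]
(C,Q): not NE [P1→A gives 9>1]
(C,R): not NE [P2→Q gives 9>7]
(D,P): not NE [P1→C gives 7>4; P2→R gives 5>3]
(D,Q): not NE [P1→A gives 9>2; P2→R gives 5>1]
(D,R): not NE [P1→C gives 7>4]

PSNE: ∅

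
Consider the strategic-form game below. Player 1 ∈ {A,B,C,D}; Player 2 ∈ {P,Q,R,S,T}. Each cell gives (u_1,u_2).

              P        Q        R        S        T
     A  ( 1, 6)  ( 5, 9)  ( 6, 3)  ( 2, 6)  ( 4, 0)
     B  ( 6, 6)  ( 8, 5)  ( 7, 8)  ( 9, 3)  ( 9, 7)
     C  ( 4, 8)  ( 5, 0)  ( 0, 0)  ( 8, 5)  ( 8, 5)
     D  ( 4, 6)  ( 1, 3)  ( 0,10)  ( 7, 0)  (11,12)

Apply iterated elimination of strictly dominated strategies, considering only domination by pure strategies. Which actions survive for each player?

Remaining: P1:{B,D} P2:{R,T}

P1 drop A (B beats it: P:6>1 Q:8>5 R:7>6 S:9>2 T:9>4)
P1 drop C (B beats it: P:6>4 Q:8>5 R:7>0 S:9>8 T:9>8)
P2 drop P (R beats it: B:8>6 D:10>6)
P2 drop Q (R beats it: B:8>5 D:10>3)
P2 drop S (R beats it: B:8>3 D:10>0)
P1→{B,D} P2→{R,T}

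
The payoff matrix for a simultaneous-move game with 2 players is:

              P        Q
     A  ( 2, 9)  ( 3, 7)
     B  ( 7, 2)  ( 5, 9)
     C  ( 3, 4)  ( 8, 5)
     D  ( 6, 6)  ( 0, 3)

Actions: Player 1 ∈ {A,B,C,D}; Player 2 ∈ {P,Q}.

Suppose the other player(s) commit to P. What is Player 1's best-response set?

u_1(A vs P) = 2
u_1(B vs P) = 7
u_1(C vs P) = 3
u_1(D vs P) = 6
max payoff 7 at {B}

P1 best: {B}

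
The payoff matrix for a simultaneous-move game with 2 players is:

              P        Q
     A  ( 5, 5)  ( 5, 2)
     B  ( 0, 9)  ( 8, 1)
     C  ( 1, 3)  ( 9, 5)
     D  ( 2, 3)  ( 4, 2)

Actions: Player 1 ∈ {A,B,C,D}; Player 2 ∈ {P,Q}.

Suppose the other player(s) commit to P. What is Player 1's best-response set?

BR_1 = {A}

u_1(A vs P) = 5
u_1(B vs P) = 0
u_1(C vs P) = 1
u_1(D vs P) = 2
max payoff 5 at {A}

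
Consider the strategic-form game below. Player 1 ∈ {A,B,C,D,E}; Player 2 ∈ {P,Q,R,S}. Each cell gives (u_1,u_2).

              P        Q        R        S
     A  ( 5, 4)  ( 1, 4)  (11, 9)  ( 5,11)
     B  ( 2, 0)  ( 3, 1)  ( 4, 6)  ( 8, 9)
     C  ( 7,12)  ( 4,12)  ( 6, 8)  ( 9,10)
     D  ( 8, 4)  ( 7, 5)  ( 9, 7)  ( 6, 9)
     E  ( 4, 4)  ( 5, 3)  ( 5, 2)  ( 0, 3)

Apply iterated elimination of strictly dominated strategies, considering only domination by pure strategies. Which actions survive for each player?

Survivors P1:{C,D} P2:{P,Q,S}

P1 drop B (C beats it: P:7>2 Q:4>3 R:6>4 S:9>8)
P1 drop E (D beats it: P:8>4 Q:7>5 R:9>5 S:6>0)
P2 drop R (S beats it: A:11>9 C:10>8 D:9>7)
P1 drop A (C beats it: P:7>5 Q:4>1 S:9>5)
P1→{C,D} P2→{P,Q,S}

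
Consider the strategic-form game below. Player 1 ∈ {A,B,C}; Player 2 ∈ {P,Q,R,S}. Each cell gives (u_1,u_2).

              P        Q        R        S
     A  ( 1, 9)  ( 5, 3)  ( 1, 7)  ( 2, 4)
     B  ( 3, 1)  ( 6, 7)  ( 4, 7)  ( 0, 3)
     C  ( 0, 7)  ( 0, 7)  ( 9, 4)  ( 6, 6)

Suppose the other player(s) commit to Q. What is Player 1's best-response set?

u_1(A vs Q) = 5
u_1(B vs Q) = 6
u_1(C vs Q) = 0
max payoff 6 at {B}

argmax u_1 = {B}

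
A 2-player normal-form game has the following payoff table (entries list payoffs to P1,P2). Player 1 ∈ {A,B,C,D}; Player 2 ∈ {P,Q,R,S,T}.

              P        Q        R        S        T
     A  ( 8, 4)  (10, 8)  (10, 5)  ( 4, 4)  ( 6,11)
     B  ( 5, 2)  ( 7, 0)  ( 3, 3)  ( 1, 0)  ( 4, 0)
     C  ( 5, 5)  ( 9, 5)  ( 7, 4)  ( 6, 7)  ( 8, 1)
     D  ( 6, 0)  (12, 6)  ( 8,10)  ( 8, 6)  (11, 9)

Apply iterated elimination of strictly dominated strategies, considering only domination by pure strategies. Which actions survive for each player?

P1 drop B (A beats it: P:8>5 Q:10>7 R:10>3 S:4>1 T:6>4)
P1 drop C (D beats it: P:6>5 Q:12>9 R:8>7 S:8>6 T:11>8)
P2 drop P (Q beats it: A:8>4 D:6>0)
P2 drop Q (T beats it: A:11>8 D:9>6)
P2 drop S (R beats it: A:5>4 D:10>6)
P1→{A,D} P2→{R,T}

Remaining: P1:{A,D} P2:{R,T}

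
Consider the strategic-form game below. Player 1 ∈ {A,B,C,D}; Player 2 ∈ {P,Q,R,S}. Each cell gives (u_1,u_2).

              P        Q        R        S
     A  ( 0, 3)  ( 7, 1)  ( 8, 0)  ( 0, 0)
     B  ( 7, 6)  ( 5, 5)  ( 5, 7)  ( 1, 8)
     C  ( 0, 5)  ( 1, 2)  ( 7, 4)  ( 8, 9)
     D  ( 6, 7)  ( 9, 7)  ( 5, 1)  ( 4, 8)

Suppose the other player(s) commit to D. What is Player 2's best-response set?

BR_2 = {S}

u_2(P vs D) = 7
u_2(Q vs D) = 7
u_2(R vs D) = 1
u_2(S vs D) = 8
max payoff 8 at {S}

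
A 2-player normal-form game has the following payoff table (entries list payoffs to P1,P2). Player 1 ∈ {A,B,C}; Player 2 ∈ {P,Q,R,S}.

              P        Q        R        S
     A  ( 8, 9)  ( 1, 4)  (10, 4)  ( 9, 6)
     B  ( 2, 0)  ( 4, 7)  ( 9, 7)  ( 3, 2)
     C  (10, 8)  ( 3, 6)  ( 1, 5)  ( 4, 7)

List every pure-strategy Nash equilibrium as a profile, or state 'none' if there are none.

NE set: (B,Q), (C,P)

(A,P): not NE [P1→C gives 10>8]
(A,Q): not NE [P1→B gives 4>1; P2→P gives 9>4]
(A,R): not NE [P2→P gives 9>4]
(A,S): not NE [P2→P gives 9>6]
(B,P): not NE [P1→C gives 10>2; P2→R gives 7>0]
(B,Q): NE
(B,R): not NE [P1→A gives 10>9]
(B,S): not NE [P1→A gives 9>3; P2→R gives 7>2]
(C,P): NE
(C,Q): not NE [P1→B gives 4>3; P2→P gives 8>6]
(C,R): not NE [P1→A gives 10>1; P2→P gives 8>5]
(C,S): not NE [P1→A gives 9>4; P2→P gives 8>7]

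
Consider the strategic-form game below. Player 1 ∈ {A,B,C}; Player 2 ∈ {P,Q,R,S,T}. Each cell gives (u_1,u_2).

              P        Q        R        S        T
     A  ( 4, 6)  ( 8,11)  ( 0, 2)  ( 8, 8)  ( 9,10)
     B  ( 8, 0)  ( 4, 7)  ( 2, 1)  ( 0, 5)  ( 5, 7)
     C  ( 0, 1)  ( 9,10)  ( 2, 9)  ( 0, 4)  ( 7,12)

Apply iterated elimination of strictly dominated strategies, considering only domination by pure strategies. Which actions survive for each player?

Survivors P1:{A,C} P2:{Q,T}

P2 drop P (Q beats it: A:11>6 B:7>0 C:10>1)
P2 drop R (Q beats it: A:11>2 B:7>1 C:10>9)
P1 drop B (A beats it: Q:8>4 S:8>0 T:9>5)
P2 drop S (Q beats it: A:11>8 C:10>4)
P1→{A,C} P2→{Q,T}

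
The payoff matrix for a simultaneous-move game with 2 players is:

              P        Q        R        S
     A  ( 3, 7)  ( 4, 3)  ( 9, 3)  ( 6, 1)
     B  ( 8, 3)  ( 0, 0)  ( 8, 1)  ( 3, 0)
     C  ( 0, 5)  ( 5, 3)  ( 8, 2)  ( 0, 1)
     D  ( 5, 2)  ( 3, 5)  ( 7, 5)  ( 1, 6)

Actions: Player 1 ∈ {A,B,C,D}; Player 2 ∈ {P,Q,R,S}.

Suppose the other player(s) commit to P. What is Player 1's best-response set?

u_1(A vs P) = 3
u_1(B vs P) = 8
u_1(C vs P) = 0
u_1(D vs P) = 5
max payoff 8 at {B}

argmax u_1 = {B}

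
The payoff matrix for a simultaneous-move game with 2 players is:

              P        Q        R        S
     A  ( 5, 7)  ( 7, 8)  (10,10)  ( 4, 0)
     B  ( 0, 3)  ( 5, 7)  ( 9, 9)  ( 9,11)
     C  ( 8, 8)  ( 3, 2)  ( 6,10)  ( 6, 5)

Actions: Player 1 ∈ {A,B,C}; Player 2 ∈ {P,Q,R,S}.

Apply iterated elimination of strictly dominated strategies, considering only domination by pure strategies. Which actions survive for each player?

P2 drop P (R beats it: A:10>7 B:9>3 C:10>8)
P1 drop C (B beats it: Q:5>3 R:9>6 S:9>6)
P2 drop Q (R beats it: A:10>8 B:9>7)
P1→{A,B} P2→{R,S}

Remaining: P1:{A,B} P2:{R,S}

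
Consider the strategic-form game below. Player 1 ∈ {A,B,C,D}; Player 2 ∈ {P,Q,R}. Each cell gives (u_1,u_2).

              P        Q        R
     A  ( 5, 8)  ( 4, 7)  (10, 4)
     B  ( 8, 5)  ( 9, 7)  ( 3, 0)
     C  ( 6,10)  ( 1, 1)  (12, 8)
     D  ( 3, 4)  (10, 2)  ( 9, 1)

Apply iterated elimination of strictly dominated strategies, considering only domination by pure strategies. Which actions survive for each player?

Survivors P1:{B,D} P2:{P,Q}

P2 drop R (P beats it: A:8>4 B:5>0 C:10>8 D:4>1)
P1 drop A (B beats it: P:8>5 Q:9>4)
P1 drop C (B beats it: P:8>6 Q:9>1)
P1→{B,D} P2→{P,Q}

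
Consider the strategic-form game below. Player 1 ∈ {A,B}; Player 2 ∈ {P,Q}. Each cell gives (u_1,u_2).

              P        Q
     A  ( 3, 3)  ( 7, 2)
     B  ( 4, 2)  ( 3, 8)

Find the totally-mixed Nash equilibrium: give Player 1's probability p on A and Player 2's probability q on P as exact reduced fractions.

P1 mixes 6/7 on A; P2 mixes 4/5 on P

P1 indiff ⇒ q·3+(1-q)·7 = q·4+(1-q)·3 ⇒ q(-1) = (1-q)(-4) ⇒ q = 4/5
P2 indiff ⇒ p·3+(1-p)·2 = p·2+(1-p)·8 ⇒ p(1) = (1-p)(6) ⇒ p = 6/7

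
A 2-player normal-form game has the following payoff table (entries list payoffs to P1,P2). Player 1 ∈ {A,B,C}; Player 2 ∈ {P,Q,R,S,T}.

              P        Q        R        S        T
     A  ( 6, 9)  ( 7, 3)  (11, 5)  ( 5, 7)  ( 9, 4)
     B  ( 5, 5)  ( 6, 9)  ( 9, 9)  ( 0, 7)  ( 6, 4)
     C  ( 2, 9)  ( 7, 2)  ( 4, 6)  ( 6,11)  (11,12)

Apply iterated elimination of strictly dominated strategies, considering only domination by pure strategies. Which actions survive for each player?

IESDS → P1:{A,C} P2:{P,S,T}

P1 drop B (A beats it: P:6>5 Q:7>6 R:11>9 S:5>0 T:9>6)
P2 drop Q (P beats it: A:9>3 C:9>2)
P2 drop R (P beats it: A:9>5 C:9>6)
P1→{A,C} P2→{P,S,T}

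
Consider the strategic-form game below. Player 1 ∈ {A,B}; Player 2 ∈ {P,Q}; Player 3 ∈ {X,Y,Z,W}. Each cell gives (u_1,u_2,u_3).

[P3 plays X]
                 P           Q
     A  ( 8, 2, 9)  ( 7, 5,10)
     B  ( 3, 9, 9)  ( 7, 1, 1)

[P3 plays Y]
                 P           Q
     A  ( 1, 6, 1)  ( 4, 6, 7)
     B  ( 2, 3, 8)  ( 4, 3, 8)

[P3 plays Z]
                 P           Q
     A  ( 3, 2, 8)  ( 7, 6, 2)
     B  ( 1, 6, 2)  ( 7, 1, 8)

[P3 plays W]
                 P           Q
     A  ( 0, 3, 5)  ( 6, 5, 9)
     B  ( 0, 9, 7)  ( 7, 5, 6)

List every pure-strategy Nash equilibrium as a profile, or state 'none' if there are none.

(A,P,X): not NE [P2→Q gives 5>2]
(A,P,Y): not NE [P1→B gives 2>1; P3→X gives 9>1]
(A,P,Z): not NE [P2→Q gives 6>2; P3→X gives 9>8]
(A,P,W): not NE [P2→Q gives 5>3; P3→X gives 9>5]
(A,Q,X): NE
(A,Q,Y): not NE [P3→X gives 10>7]
(A,Q,Z): not NE [P3→X gives 10>2]
(A,Q,W): not NE [P1→B gives 7>6; P3→X gives 10>9]
(B,P,X): not NE [P1→A gives 8>3]
(B,P,Y): not NE [P3→X gives 9>8]
(B,P,Z): not NE [P1→A gives 3>1; P3→X gives 9>2]
(B,P,W): not NE [P3→X gives 9>7]
(B,Q,X): not NE [P2→P gives 9>1; P3→Z gives 8>1]
(B,Q,Y): NE
(B,Q,Z): not NE [P2→P gives 6>1]
(B,Q,W): not NE [P2→P gives 9>5; P3→Z gives 8>6]

NE set: (A,Q,X), (B,Q,Y)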